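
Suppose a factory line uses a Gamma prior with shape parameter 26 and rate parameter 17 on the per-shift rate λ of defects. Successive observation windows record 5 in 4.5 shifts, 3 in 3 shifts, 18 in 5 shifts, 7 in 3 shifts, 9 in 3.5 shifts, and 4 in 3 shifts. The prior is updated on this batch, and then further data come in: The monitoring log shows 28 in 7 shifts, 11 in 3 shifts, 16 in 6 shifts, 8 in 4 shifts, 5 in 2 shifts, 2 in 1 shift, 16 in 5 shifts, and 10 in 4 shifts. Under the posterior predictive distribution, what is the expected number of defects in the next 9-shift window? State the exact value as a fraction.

Total count: 5 + 3 + 18 + 7 + 9 + 4 = 46.
Total exposure: 4.5 + 3 + 5 + 3 + 3.5 + 3 = 22 shifts.
After the first batch: Gamma(26 + 46, 17 + 22) = Gamma(72, 39).
Total count: 28 + 11 + 16 + 8 + 5 + 2 + 16 + 10 = 96.
Total exposure: 7 + 3 + 6 + 4 + 2 + 1 + 5 + 4 = 32 shifts.
After the second batch: Gamma(72 + 96, 39 + 32) = Gamma(168, 71).
Predictive mean over a 9-shift window = T·E[λ|data] = 9·168/71 = 1512/71.

1512/71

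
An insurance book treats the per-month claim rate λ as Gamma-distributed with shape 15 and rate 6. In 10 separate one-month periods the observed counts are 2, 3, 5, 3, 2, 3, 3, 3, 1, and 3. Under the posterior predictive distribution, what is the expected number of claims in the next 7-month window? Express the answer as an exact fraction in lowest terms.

301/16

Total count: 2 + 3 + 5 + 3 + 2 + 3 + 3 + 3 + 1 + 3 = 28.
Total exposure: 10 months.
The Gamma prior is conjugate for the Poisson rate, so λ | data ~ Gamma(15+28, 6+10) = Gamma(43, 16).
Predictive mean over a 7-month window = T·E[λ|data] = 7·43/16 = 301/16.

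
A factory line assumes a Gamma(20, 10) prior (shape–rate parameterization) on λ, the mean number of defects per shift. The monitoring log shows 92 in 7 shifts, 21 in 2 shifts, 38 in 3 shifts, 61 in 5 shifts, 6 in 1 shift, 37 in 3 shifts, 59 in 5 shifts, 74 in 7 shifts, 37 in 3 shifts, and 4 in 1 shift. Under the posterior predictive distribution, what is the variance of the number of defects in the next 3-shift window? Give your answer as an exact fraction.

Total count: 92 + 21 + 38 + 61 + 6 + 37 + 59 + 74 + 37 + 4 = 429.
Total exposure: 7 + 2 + 3 + 5 + 1 + 3 + 5 + 7 + 3 + 1 = 37 shifts.
By Gamma–Poisson conjugacy, the posterior is Gamma(α + Σx, β + Σt) = Gamma(20 + 429, 10 + 37) = Gamma(449, 47).
The posterior predictive for a window of length T is Negative Binomial with variance T·α'·(β'+T)/β'² = 3·449·50/2209 = 67350/2209.

67350/2209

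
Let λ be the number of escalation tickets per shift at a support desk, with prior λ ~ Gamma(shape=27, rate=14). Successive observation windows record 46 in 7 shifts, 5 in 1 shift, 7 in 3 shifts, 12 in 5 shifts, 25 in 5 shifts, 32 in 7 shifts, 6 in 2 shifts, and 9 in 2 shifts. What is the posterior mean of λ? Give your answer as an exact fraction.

169/46

Total count: 46 + 5 + 7 + 12 + 25 + 32 + 6 + 9 = 142.
Total exposure: 7 + 1 + 3 + 5 + 5 + 7 + 2 + 2 = 32 shifts.
The Gamma prior is conjugate for the Poisson rate, so λ | data ~ Gamma(27+142, 14+32) = Gamma(169, 46).
Posterior mean = α'/β' = 169/46.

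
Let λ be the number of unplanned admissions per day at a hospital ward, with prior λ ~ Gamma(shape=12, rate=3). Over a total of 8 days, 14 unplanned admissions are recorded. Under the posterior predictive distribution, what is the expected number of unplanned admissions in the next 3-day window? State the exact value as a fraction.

Total count 14 over total exposure 8 days.
Conjugate update: add total count to the shape and total exposure to the rate, giving Gamma(26, 11).
Predictive mean over a 3-day window = T·E[λ|data] = 3·26/11 = 78/11.

78/11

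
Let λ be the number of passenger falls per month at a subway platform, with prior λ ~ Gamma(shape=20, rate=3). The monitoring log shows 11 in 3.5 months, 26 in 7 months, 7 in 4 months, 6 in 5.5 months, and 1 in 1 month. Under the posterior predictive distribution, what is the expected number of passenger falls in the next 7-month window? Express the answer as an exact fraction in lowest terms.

Total count: 11 + 26 + 7 + 6 + 1 = 51.
Total exposure: 3.5 + 7 + 4 + 5.5 + 1 = 21 months.
The Gamma prior is conjugate for the Poisson rate, so λ | data ~ Gamma(20+51, 3+21) = Gamma(71, 24).
Predictive mean over a 7-month window = T·E[λ|data] = 7·71/24 = 497/24.

497/24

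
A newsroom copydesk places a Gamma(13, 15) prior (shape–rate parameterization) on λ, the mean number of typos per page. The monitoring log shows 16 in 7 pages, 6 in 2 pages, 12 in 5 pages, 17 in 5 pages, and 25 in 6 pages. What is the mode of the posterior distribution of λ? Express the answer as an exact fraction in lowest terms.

Total count: 16 + 6 + 12 + 17 + 25 = 76.
Total exposure: 7 + 2 + 5 + 5 + 6 = 25 pages.
By Gamma–Poisson conjugacy, the posterior is Gamma(α + Σx, β + Σt) = Gamma(13 + 76, 15 + 25) = Gamma(89, 40).
Posterior mode = (α'−1)/β' = 88/40 = 11/5.

11/5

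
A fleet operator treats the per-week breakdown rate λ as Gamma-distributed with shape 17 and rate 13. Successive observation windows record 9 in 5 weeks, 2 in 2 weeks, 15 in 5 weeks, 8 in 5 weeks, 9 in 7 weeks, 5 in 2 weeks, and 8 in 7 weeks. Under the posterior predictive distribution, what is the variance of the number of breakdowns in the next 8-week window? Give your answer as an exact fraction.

Total count: 9 + 2 + 15 + 8 + 9 + 5 + 8 = 56.
Total exposure: 5 + 2 + 5 + 5 + 7 + 2 + 7 = 33 weeks.
Gamma(α, β) with Poisson data over total exposure Σt gives posterior Gamma(α+Σx, β+Σt) = Gamma(73, 46).
The posterior predictive for a window of length T is Negative Binomial with variance T·α'·(β'+T)/β'² = 8·73·54/2116 = 7884/529.

7884/529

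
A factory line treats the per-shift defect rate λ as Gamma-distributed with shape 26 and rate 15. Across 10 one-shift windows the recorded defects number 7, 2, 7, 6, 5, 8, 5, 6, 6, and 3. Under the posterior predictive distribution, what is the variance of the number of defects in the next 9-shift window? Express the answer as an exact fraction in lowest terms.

Total count: 7 + 2 + 7 + 6 + 5 + 8 + 5 + 6 + 6 + 3 = 55.
Total exposure: 10 shifts.
Posterior: α' = 26 + 55 = 81, β' = 15 + 10 = 25.
The posterior predictive for a window of length T is Negative Binomial with variance T·α'·(β'+T)/β'² = 9·81·34/625 = 24786/625.

24786/625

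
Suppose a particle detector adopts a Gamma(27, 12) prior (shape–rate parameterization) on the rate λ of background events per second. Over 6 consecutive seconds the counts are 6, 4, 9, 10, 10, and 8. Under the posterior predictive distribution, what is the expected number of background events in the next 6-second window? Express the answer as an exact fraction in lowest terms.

74/3

Total count: 6 + 4 + 9 + 10 + 10 + 8 = 47.
Total exposure: 6 seconds.
Conjugate update: add total count to the shape and total exposure to the rate, giving Gamma(74, 18).
Predictive mean over a 6-second window = T·E[λ|data] = 6·74/18 = 74/3.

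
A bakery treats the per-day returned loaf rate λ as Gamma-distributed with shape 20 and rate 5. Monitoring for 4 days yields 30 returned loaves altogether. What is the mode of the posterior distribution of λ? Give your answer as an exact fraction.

Total count 30 over total exposure 4 days.
Gamma(α, β) with Poisson data over total exposure Σt gives posterior Gamma(α+Σx, β+Σt) = Gamma(50, 9).
Posterior mode = (α'−1)/β' = 49/9.

49/9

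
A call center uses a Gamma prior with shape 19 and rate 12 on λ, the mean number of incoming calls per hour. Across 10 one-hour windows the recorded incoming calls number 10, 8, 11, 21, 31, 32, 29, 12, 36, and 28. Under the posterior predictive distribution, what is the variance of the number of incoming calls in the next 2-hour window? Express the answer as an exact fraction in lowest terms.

2844/121

Total count: 10 + 8 + 11 + 21 + 31 + 32 + 29 + 12 + 36 + 28 = 218.
Total exposure: 10 hours.
The Gamma prior is conjugate for the Poisson rate, so λ | data ~ Gamma(19+218, 12+10) = Gamma(237, 22).
The posterior predictive for a window of length T is Negative Binomial with variance T·α'·(β'+T)/β'² = 2·237·24/484 = 2844/121.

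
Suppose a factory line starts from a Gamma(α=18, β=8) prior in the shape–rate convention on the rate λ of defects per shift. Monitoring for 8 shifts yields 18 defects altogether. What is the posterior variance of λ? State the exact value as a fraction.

9/64

Total count 18 over total exposure 8 shifts.
Gamma(α, β) with Poisson data over total exposure Σt gives posterior Gamma(α+Σx, β+Σt) = Gamma(36, 16).
Posterior variance = α'/β'² = 36/256 = 9/64.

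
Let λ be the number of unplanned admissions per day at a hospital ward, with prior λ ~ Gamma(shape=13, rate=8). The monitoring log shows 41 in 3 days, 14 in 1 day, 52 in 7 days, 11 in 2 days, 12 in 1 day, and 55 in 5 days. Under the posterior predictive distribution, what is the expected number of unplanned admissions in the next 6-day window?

44

Total count: 41 + 14 + 52 + 11 + 12 + 55 = 185.
Total exposure: 3 + 1 + 7 + 2 + 1 + 5 = 19 days.
Gamma(α, β) with Poisson data over total exposure Σt gives posterior Gamma(α+Σx, β+Σt) = Gamma(198, 27).
Predictive mean over a 6-day window = T·E[λ|data] = 6·198/27 = 44.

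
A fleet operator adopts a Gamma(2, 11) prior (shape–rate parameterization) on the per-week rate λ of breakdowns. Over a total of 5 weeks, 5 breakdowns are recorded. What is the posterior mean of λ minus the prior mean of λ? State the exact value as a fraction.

45/176

Total count 5 over total exposure 5 weeks.
The Gamma prior is conjugate for the Poisson rate, so λ | data ~ Gamma(2+5, 11+5) = Gamma(7, 16).
Posterior mean = 7/16 = 7/16; prior mean = 2/11 = 2/11. Difference = 7/16 − 2/11 = 45/176.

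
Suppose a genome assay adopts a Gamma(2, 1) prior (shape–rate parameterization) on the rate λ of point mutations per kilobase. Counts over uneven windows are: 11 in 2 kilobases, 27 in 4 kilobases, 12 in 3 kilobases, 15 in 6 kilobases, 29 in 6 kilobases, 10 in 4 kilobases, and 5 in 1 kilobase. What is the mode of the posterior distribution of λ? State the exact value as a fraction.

110/27

Total count: 11 + 27 + 12 + 15 + 29 + 10 + 5 = 109.
Total exposure: 2 + 4 + 3 + 6 + 6 + 4 + 1 = 26 kilobases.
Posterior: α' = 2 + 109 = 111, β' = 1 + 26 = 27.
Posterior mode = (α'−1)/β' = 110/27.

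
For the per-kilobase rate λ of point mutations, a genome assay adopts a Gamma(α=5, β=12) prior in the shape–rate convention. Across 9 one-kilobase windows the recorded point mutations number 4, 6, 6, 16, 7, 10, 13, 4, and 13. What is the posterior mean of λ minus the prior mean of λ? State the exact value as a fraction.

43/12

Total count: 4 + 6 + 6 + 16 + 7 + 10 + 13 + 4 + 13 = 79.
Total exposure: 9 kilobases.
Gamma(α, β) with Poisson data over total exposure Σt gives posterior Gamma(α+Σx, β+Σt) = Gamma(84, 21).
Posterior mean = 84/21 = 4; prior mean = 5/12 = 5/12. Difference = 4 − 5/12 = 43/12.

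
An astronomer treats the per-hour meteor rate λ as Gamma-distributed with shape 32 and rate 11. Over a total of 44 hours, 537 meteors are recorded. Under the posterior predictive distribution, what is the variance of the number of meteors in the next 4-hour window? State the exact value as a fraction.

134284/3025

Total count 537 over total exposure 44 hours.
By Gamma–Poisson conjugacy, the posterior is Gamma(α + Σx, β + Σt) = Gamma(32 + 537, 11 + 44) = Gamma(569, 55).
The posterior predictive for a window of length T is Negative Binomial with variance T·α'·(β'+T)/β'² = 4·569·59/3025 = 134284/3025.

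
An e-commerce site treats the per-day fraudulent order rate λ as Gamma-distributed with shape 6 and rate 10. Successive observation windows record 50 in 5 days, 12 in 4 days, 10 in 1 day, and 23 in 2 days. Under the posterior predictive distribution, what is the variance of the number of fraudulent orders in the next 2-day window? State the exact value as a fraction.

1212/121

Total count: 50 + 12 + 10 + 23 = 95.
Total exposure: 5 + 4 + 1 + 2 = 12 days.
The Gamma prior is conjugate for the Poisson rate, so λ | data ~ Gamma(6+95, 10+12) = Gamma(101, 22).
The posterior predictive for a window of length T is Negative Binomial with variance T·α'·(β'+T)/β'² = 2·101·24/484 = 1212/121.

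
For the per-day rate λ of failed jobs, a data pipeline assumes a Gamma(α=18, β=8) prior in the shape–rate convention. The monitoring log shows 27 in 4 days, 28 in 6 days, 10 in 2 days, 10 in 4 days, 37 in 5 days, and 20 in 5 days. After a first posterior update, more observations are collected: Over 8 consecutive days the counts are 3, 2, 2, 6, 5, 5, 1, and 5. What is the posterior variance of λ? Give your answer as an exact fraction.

179/1764

Total count: 27 + 28 + 10 + 10 + 37 + 20 = 132.
Total exposure: 4 + 6 + 2 + 4 + 5 + 5 = 26 days.
After the first batch: Gamma(18 + 132, 8 + 26) = Gamma(150, 34).
Total count: 3 + 2 + 2 + 6 + 5 + 5 + 1 + 5 = 29.
Total exposure: 8 days.
After the second batch: Gamma(150 + 29, 34 + 8) = Gamma(179, 42).
Posterior variance = α'/β'² = 179/1764.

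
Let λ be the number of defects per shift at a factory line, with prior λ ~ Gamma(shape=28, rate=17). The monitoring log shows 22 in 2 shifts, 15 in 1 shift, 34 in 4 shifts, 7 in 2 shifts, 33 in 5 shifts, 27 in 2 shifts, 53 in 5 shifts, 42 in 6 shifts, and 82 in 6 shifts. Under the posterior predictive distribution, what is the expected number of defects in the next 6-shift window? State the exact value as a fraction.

1029/25

Total count: 22 + 15 + 34 + 7 + 33 + 27 + 53 + 42 + 82 = 315.
Total exposure: 2 + 1 + 4 + 2 + 5 + 2 + 5 + 6 + 6 = 33 shifts.
Conjugate update: add total count to the shape and total exposure to the rate, giving Gamma(343, 50).
Predictive mean over a 6-shift window = T·E[λ|data] = 6·343/50 = 1029/25.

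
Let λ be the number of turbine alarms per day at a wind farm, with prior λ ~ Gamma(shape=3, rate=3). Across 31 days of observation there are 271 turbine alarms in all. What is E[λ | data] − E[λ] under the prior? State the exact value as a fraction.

Total count 271 over total exposure 31 days.
Gamma(α, β) with Poisson data over total exposure Σt gives posterior Gamma(α+Σx, β+Σt) = Gamma(274, 34).
Posterior mean = 274/34 = 137/17; prior mean = 3/3 = 1. Difference = 137/17 − 1 = 120/17.

120/17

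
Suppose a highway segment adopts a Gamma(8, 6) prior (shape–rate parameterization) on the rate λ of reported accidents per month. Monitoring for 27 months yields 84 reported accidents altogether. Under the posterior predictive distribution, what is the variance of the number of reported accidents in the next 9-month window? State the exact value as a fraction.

Total count 84 over total exposure 27 months.
By Gamma–Poisson conjugacy, the posterior is Gamma(α + Σx, β + Σt) = Gamma(8 + 84, 6 + 27) = Gamma(92, 33).
The posterior predictive for a window of length T is Negative Binomial with variance T·α'·(β'+T)/β'² = 9·92·42/1089 = 3864/121.

3864/121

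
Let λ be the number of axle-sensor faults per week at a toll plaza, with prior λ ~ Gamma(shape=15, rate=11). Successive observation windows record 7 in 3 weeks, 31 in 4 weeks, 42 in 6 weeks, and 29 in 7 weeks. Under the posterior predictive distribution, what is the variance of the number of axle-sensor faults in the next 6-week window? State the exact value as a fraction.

Total count: 7 + 31 + 42 + 29 = 109.
Total exposure: 3 + 4 + 6 + 7 = 20 weeks.
By Gamma–Poisson conjugacy, the posterior is Gamma(α + Σx, β + Σt) = Gamma(15 + 109, 11 + 20) = Gamma(124, 31).
The posterior predictive for a window of length T is Negative Binomial with variance T·α'·(β'+T)/β'² = 6·124·37/961 = 888/31.

888/31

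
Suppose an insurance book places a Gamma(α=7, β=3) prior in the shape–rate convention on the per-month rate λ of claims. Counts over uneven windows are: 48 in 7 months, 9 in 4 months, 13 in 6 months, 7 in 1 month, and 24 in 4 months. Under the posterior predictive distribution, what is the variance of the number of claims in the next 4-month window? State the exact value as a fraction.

Total count: 48 + 9 + 13 + 7 + 24 = 101.
Total exposure: 7 + 4 + 6 + 1 + 4 = 22 months.
Gamma(α, β) with Poisson data over total exposure Σt gives posterior Gamma(α+Σx, β+Σt) = Gamma(108, 25).
The posterior predictive for a window of length T is Negative Binomial with variance T·α'·(β'+T)/β'² = 4·108·29/625 = 12528/625.

12528/625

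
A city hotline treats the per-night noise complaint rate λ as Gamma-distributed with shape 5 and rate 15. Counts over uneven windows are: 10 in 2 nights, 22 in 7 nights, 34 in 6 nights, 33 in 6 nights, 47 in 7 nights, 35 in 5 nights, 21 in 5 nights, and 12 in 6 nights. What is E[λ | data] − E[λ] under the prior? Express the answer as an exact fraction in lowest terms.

Total count: 10 + 22 + 34 + 33 + 47 + 35 + 21 + 12 = 214.
Total exposure: 2 + 7 + 6 + 6 + 7 + 5 + 5 + 6 = 44 nights.
Conjugate update: add total count to the shape and total exposure to the rate, giving Gamma(219, 59).
Posterior mean = 219/59 = 219/59; prior mean = 5/15 = 1/3. Difference = 219/59 − 1/3 = 598/177.

598/177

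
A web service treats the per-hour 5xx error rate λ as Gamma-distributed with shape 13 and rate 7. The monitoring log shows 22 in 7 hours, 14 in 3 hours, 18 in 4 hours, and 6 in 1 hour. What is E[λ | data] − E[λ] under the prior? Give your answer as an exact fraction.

225/154

Total count: 22 + 14 + 18 + 6 = 60.
Total exposure: 7 + 3 + 4 + 1 = 15 hours.
Conjugate update: add total count to the shape and total exposure to the rate, giving Gamma(73, 22).
Posterior mean = 73/22 = 73/22; prior mean = 13/7 = 13/7. Difference = 73/22 − 13/7 = 225/154.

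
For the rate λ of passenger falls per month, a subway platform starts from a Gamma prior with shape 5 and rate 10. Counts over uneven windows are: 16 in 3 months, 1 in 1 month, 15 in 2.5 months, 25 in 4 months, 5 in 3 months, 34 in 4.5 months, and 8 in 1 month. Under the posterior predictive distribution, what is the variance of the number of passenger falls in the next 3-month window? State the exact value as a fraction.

10464/841

Total count: 16 + 1 + 15 + 25 + 5 + 34 + 8 = 104.
Total exposure: 3 + 1 + 2.5 + 4 + 3 + 4.5 + 1 = 19 months.
Posterior: α' = 5 + 104 = 109, β' = 10 + 19 = 29.
The posterior predictive for a window of length T is Negative Binomial with variance T·α'·(β'+T)/β'² = 3·109·32/841 = 10464/841.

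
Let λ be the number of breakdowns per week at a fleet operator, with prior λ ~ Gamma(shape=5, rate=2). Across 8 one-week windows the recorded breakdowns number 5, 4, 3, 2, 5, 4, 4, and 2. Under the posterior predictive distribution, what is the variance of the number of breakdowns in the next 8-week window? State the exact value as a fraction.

Total count: 5 + 4 + 3 + 2 + 5 + 4 + 4 + 2 = 29.
Total exposure: 8 weeks.
Gamma(α, β) with Poisson data over total exposure Σt gives posterior Gamma(α+Σx, β+Σt) = Gamma(34, 10).
The posterior predictive for a window of length T is Negative Binomial with variance T·α'·(β'+T)/β'² = 8·34·18/100 = 1224/25.

1224/25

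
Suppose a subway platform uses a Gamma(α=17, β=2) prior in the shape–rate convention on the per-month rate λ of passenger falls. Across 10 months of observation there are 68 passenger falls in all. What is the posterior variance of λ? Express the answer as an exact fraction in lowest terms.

Total count 68 over total exposure 10 months.
By Gamma–Poisson conjugacy, the posterior is Gamma(α + Σx, β + Σt) = Gamma(17 + 68, 2 + 10) = Gamma(85, 12).
Posterior variance = α'/β'² = 85/144.

85/144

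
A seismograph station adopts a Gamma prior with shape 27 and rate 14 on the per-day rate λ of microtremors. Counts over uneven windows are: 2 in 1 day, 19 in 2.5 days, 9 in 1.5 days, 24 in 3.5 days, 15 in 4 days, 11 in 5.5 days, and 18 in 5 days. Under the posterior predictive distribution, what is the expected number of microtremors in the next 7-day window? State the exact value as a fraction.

875/37

Total count: 2 + 19 + 9 + 24 + 15 + 11 + 18 = 98.
Total exposure: 1 + 2.5 + 1.5 + 3.5 + 4 + 5.5 + 5 = 23 days.
Gamma(α, β) with Poisson data over total exposure Σt gives posterior Gamma(α+Σx, β+Σt) = Gamma(125, 37).
Predictive mean over a 7-day window = T·E[λ|data] = 7·125/37 = 875/37.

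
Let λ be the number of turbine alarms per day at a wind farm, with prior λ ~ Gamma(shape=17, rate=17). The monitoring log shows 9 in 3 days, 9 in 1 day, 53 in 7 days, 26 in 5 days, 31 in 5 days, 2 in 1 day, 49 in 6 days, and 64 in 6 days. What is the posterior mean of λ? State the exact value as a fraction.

Total count: 9 + 9 + 53 + 26 + 31 + 2 + 49 + 64 = 243.
Total exposure: 3 + 1 + 7 + 5 + 5 + 1 + 6 + 6 = 34 days.
The Gamma prior is conjugate for the Poisson rate, so λ | data ~ Gamma(17+243, 17+34) = Gamma(260, 51).
Posterior mean = α'/β' = 260/51.

260/51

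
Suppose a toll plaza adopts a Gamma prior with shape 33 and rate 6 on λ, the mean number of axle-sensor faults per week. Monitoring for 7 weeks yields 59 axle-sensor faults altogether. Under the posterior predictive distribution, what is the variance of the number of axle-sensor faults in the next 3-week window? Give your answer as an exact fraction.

4416/169

Total count 59 over total exposure 7 weeks.
By Gamma–Poisson conjugacy, the posterior is Gamma(α + Σx, β + Σt) = Gamma(33 + 59, 6 + 7) = Gamma(92, 13).
The posterior predictive for a window of length T is Negative Binomial with variance T·α'·(β'+T)/β'² = 3·92·16/169 = 4416/169.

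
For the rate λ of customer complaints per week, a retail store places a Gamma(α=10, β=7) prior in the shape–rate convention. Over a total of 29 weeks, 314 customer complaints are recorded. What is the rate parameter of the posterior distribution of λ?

36

Total count 314 over total exposure 29 weeks.
Posterior: α' = 10 + 314 = 324, β' = 7 + 29 = 36.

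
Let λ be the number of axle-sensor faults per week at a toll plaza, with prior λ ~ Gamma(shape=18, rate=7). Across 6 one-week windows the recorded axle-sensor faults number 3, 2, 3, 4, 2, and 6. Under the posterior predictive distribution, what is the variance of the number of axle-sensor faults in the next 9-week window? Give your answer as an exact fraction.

Total count: 3 + 2 + 3 + 4 + 2 + 6 = 20.
Total exposure: 6 weeks.
Gamma(α, β) with Poisson data over total exposure Σt gives posterior Gamma(α+Σx, β+Σt) = Gamma(38, 13).
The posterior predictive for a window of length T is Negative Binomial with variance T·α'·(β'+T)/β'² = 9·38·22/169 = 7524/169.

7524/169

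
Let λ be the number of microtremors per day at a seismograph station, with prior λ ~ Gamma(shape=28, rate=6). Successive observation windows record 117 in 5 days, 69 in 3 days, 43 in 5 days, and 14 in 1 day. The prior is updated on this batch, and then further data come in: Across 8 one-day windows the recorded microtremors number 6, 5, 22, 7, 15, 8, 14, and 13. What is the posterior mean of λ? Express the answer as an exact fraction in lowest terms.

Total count: 117 + 69 + 43 + 14 = 243.
Total exposure: 5 + 3 + 5 + 1 = 14 days.
After the first batch: Gamma(28 + 243, 6 + 14) = Gamma(271, 20).
Total count: 6 + 5 + 22 + 7 + 15 + 8 + 14 + 13 = 90.
Total exposure: 8 days.
After the second batch: Gamma(271 + 90, 20 + 8) = Gamma(361, 28).
Posterior mean = α'/β' = 361/28.

361/28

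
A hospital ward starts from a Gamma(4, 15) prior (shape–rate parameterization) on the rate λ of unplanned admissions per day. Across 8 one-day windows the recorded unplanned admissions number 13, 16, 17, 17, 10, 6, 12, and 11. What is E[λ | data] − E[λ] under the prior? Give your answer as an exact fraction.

1498/345

Total count: 13 + 16 + 17 + 17 + 10 + 6 + 12 + 11 = 102.
Total exposure: 8 days.
By Gamma–Poisson conjugacy, the posterior is Gamma(α + Σx, β + Σt) = Gamma(4 + 102, 15 + 8) = Gamma(106, 23).
Posterior mean = 106/23 = 106/23; prior mean = 4/15 = 4/15. Difference = 106/23 − 4/15 = 1498/345.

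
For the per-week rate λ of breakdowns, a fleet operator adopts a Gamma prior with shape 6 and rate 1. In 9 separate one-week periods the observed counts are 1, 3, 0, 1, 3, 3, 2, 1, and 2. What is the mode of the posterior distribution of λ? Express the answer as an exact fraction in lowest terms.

21/10

Total count: 1 + 3 + 0 + 1 + 3 + 3 + 2 + 1 + 2 = 16.
Total exposure: 9 weeks.
Conjugate update: add total count to the shape and total exposure to the rate, giving Gamma(22, 10).
Posterior mode = (α'−1)/β' = 21/10.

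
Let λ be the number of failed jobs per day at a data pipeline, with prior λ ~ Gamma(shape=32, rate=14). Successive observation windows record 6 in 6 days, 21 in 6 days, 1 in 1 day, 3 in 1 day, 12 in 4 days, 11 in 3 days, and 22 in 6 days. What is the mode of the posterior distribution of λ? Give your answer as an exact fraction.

107/41

Total count: 6 + 21 + 1 + 3 + 12 + 11 + 22 = 76.
Total exposure: 6 + 6 + 1 + 1 + 4 + 3 + 6 = 27 days.
By Gamma–Poisson conjugacy, the posterior is Gamma(α + Σx, β + Σt) = Gamma(32 + 76, 14 + 27) = Gamma(108, 41).
Posterior mode = (α'−1)/β' = 107/41.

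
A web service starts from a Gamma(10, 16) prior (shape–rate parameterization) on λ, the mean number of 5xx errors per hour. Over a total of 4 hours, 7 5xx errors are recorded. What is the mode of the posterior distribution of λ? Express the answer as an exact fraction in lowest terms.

Total count 7 over total exposure 4 hours.
Gamma(α, β) with Poisson data over total exposure Σt gives posterior Gamma(α+Σx, β+Σt) = Gamma(17, 20).
Posterior mode = (α'−1)/β' = 16/20 = 4/5.

4/5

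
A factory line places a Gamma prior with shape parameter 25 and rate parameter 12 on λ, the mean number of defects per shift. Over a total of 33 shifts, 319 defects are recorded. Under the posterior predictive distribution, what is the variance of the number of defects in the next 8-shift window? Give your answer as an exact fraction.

Total count 319 over total exposure 33 shifts.
The Gamma prior is conjugate for the Poisson rate, so λ | data ~ Gamma(25+319, 12+33) = Gamma(344, 45).
The posterior predictive for a window of length T is Negative Binomial with variance T·α'·(β'+T)/β'² = 8·344·53/2025 = 145856/2025.

145856/2025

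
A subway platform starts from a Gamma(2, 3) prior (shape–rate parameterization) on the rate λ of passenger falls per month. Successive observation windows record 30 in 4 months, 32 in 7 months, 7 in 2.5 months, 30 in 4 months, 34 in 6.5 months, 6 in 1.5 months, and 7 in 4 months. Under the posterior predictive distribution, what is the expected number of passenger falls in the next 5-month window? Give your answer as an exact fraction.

296/13

Total count: 30 + 32 + 7 + 30 + 34 + 6 + 7 = 146.
Total exposure: 4 + 7 + 2.5 + 4 + 6.5 + 1.5 + 4 = 29.5 months.
Posterior: α' = 2 + 146 = 148, β' = 3 + 29.5 = 65/2.
Predictive mean over a 5-month window = T·E[λ|data] = 5·148/(65/2) = 296/13.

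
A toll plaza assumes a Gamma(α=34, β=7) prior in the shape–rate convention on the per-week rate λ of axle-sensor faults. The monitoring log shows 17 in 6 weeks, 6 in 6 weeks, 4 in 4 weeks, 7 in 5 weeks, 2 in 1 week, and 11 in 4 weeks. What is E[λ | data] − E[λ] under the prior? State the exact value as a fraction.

Total count: 17 + 6 + 4 + 7 + 2 + 11 = 47.
Total exposure: 6 + 6 + 4 + 5 + 1 + 4 = 26 weeks.
Gamma(α, β) with Poisson data over total exposure Σt gives posterior Gamma(α+Σx, β+Σt) = Gamma(81, 33).
Posterior mean = 81/33 = 27/11; prior mean = 34/7 = 34/7. Difference = 27/11 − 34/7 = -185/77.

-185/77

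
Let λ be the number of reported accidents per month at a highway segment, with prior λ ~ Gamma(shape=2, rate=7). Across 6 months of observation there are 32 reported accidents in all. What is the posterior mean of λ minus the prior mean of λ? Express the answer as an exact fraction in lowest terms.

212/91

Total count 32 over total exposure 6 months.
Posterior: α' = 2 + 32 = 34, β' = 7 + 6 = 13.
Posterior mean = 34/13 = 34/13; prior mean = 2/7 = 2/7. Difference = 34/13 − 2/7 = 212/91.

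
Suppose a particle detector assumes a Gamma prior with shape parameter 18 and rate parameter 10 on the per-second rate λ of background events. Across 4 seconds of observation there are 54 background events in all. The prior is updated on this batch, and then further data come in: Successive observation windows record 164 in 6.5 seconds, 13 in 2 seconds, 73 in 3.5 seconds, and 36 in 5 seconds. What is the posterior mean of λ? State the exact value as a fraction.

Total count 54 over total exposure 4 seconds.
After the first batch: Gamma(18 + 54, 10 + 4) = Gamma(72, 14).
Total count: 164 + 13 + 73 + 36 = 286.
Total exposure: 6.5 + 2 + 3.5 + 5 = 17 seconds.
After the second batch: Gamma(72 + 286, 14 + 17) = Gamma(358, 31).
Posterior mean = α'/β' = 358/31.

358/31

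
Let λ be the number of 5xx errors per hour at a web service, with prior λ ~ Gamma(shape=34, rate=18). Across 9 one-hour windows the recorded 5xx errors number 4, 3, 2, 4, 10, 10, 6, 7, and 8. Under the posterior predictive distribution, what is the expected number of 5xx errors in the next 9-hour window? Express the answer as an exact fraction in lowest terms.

Total count: 4 + 3 + 2 + 4 + 10 + 10 + 6 + 7 + 8 = 54.
Total exposure: 9 hours.
Conjugate update: add total count to the shape and total exposure to the rate, giving Gamma(88, 27).
Predictive mean over a 9-hour window = T·E[λ|data] = 9·88/27 = 88/3.

88/3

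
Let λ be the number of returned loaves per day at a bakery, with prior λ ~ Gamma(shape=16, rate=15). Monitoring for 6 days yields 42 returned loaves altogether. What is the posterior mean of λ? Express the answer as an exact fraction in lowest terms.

Total count 42 over total exposure 6 days.
Conjugate update: add total count to the shape and total exposure to the rate, giving Gamma(58, 21).
Posterior mean = α'/β' = 58/21.

58/21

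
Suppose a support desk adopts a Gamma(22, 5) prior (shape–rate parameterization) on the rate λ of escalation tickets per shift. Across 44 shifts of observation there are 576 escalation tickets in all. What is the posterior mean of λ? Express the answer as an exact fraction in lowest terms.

Total count 576 over total exposure 44 shifts.
The Gamma prior is conjugate for the Poisson rate, so λ | data ~ Gamma(22+576, 5+44) = Gamma(598, 49).
Posterior mean = α'/β' = 598/49.

598/49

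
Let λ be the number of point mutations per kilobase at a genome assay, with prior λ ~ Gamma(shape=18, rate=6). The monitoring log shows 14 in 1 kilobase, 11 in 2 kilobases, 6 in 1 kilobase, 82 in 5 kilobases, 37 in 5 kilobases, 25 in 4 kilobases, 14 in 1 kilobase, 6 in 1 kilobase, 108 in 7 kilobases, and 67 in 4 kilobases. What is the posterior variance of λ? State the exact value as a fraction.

Total count: 14 + 11 + 6 + 82 + 37 + 25 + 14 + 6 + 108 + 67 = 370.
Total exposure: 1 + 2 + 1 + 5 + 5 + 4 + 1 + 1 + 7 + 4 = 31 kilobases.
The Gamma prior is conjugate for the Poisson rate, so λ | data ~ Gamma(18+370, 6+31) = Gamma(388, 37).
Posterior variance = α'/β'² = 388/1369.

388/1369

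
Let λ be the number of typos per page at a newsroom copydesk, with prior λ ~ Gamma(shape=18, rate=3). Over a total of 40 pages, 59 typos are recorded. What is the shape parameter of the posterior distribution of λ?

Total count 59 over total exposure 40 pages.
Conjugate update: add total count to the shape and total exposure to the rate, giving Gamma(77, 43).

77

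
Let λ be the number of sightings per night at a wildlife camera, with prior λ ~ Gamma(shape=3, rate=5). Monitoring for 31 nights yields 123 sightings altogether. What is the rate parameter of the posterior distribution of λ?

36

Total count 123 over total exposure 31 nights.
Conjugate update: add total count to the shape and total exposure to the rate, giving Gamma(126, 36).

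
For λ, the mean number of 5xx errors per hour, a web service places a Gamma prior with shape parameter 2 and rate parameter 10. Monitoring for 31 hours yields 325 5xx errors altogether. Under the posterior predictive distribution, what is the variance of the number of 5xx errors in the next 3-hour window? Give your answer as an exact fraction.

Total count 325 over total exposure 31 hours.
The Gamma prior is conjugate for the Poisson rate, so λ | data ~ Gamma(2+325, 10+31) = Gamma(327, 41).
The posterior predictive for a window of length T is Negative Binomial with variance T·α'·(β'+T)/β'² = 3·327·44/1681 = 43164/1681.

43164/1681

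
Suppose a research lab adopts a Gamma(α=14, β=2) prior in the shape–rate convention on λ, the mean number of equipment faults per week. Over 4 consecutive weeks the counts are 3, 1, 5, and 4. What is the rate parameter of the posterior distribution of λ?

6

Total count: 3 + 1 + 5 + 4 = 13.
Total exposure: 4 weeks.
The Gamma prior is conjugate for the Poisson rate, so λ | data ~ Gamma(14+13, 2+4) = Gamma(27, 6).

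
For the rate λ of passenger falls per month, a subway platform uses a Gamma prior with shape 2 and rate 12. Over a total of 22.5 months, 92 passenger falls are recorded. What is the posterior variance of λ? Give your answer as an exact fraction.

Total count 92 over total exposure 22.5 months.
The Gamma prior is conjugate for the Poisson rate, so λ | data ~ Gamma(2+92, 12+22.5) = Gamma(94, 69/2).
Posterior variance = α'/β'² = 94/(4761/4) = 376/4761.

376/4761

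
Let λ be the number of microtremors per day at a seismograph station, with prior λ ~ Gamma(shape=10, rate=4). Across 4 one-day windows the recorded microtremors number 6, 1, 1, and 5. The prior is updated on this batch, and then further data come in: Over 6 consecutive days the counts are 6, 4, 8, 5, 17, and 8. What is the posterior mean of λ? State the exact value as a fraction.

71/14

Total count: 6 + 1 + 1 + 5 = 13.
Total exposure: 4 days.
After the first batch: Gamma(10 + 13, 4 + 4) = Gamma(23, 8).
Total count: 6 + 4 + 8 + 5 + 17 + 8 = 48.
Total exposure: 6 days.
After the second batch: Gamma(23 + 48, 8 + 6) = Gamma(71, 14).
Posterior mean = α'/β' = 71/14.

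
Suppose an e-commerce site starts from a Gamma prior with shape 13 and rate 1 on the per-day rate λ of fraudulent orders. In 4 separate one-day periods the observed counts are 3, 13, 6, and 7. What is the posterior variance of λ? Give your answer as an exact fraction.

Total count: 3 + 13 + 6 + 7 = 29.
Total exposure: 4 days.
By Gamma–Poisson conjugacy, the posterior is Gamma(α + Σx, β + Σt) = Gamma(13 + 29, 1 + 4) = Gamma(42, 5).
Posterior variance = α'/β'² = 42/25.

42/25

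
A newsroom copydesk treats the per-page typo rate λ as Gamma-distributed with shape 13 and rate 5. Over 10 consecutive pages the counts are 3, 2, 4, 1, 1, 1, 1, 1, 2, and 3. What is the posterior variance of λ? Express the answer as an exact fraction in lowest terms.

32/225

Total count: 3 + 2 + 4 + 1 + 1 + 1 + 1 + 1 + 2 + 3 = 19.
Total exposure: 10 pages.
Gamma(α, β) with Poisson data over total exposure Σt gives posterior Gamma(α+Σx, β+Σt) = Gamma(32, 15).
Posterior variance = α'/β'² = 32/225.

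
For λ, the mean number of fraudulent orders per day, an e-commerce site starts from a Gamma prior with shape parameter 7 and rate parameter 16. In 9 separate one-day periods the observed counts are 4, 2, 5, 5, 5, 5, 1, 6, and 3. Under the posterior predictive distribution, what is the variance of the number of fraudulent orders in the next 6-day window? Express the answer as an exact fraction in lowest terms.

Total count: 4 + 2 + 5 + 5 + 5 + 5 + 1 + 6 + 3 = 36.
Total exposure: 9 days.
By Gamma–Poisson conjugacy, the posterior is Gamma(α + Σx, β + Σt) = Gamma(7 + 36, 16 + 9) = Gamma(43, 25).
The posterior predictive for a window of length T is Negative Binomial with variance T·α'·(β'+T)/β'² = 6·43·31/625 = 7998/625.

7998/625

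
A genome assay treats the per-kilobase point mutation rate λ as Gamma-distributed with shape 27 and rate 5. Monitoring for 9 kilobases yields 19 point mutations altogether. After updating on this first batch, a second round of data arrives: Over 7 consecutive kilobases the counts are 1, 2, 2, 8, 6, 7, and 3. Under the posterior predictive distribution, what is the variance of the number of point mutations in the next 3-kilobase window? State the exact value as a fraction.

Total count 19 over total exposure 9 kilobases.
After the first batch: Gamma(27 + 19, 5 + 9) = Gamma(46, 14).
Total count: 1 + 2 + 2 + 8 + 6 + 7 + 3 = 29.
Total exposure: 7 kilobases.
After the second batch: Gamma(46 + 29, 14 + 7) = Gamma(75, 21).
The posterior predictive for a window of length T is Negative Binomial with variance T·α'·(β'+T)/β'² = 3·75·24/441 = 600/49.

600/49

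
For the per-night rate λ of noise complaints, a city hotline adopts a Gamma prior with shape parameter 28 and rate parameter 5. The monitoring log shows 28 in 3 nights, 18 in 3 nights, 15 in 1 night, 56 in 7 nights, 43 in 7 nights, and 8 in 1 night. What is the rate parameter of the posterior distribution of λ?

Total count: 28 + 18 + 15 + 56 + 43 + 8 = 168.
Total exposure: 3 + 3 + 1 + 7 + 7 + 1 = 22 nights.
By Gamma–Poisson conjugacy, the posterior is Gamma(α + Σx, β + Σt) = Gamma(28 + 168, 5 + 22) = Gamma(196, 27).

27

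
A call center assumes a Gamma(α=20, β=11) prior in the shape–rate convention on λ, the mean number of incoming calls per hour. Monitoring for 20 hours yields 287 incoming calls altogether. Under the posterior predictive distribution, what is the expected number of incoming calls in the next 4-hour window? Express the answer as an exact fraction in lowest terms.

Total count 287 over total exposure 20 hours.
Conjugate update: add total count to the shape and total exposure to the rate, giving Gamma(307, 31).
Predictive mean over a 4-hour window = T·E[λ|data] = 4·307/31 = 1228/31.

1228/31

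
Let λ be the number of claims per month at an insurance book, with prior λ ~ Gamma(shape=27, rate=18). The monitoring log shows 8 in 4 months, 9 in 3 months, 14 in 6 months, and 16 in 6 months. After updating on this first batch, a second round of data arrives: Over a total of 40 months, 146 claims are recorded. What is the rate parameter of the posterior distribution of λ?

Total count: 8 + 9 + 14 + 16 = 47.
Total exposure: 4 + 3 + 6 + 6 = 19 months.
After the first batch: Gamma(27 + 47, 18 + 19) = Gamma(74, 37).
Total count 146 over total exposure 40 months.
After the second batch: Gamma(74 + 146, 37 + 40) = Gamma(220, 77).

77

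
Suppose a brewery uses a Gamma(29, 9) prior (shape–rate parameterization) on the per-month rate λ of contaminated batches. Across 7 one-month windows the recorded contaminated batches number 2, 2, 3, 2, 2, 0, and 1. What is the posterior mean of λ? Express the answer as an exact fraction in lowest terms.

Total count: 2 + 2 + 3 + 2 + 2 + 0 + 1 = 12.
Total exposure: 7 months.
Gamma(α, β) with Poisson data over total exposure Σt gives posterior Gamma(α+Σx, β+Σt) = Gamma(41, 16).
Posterior mean = α'/β' = 41/16.

41/16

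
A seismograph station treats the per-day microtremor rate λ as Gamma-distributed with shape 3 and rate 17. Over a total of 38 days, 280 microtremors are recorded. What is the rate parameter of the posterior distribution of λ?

55

Total count 280 over total exposure 38 days.
The Gamma prior is conjugate for the Poisson rate, so λ | data ~ Gamma(3+280, 17+38) = Gamma(283, 55).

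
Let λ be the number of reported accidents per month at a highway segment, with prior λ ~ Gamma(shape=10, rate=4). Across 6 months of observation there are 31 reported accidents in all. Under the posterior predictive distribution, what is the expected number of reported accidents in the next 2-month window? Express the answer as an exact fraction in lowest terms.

41/5

Total count 31 over total exposure 6 months.
Conjugate update: add total count to the shape and total exposure to the rate, giving Gamma(41, 10).
Predictive mean over a 2-month window = T·E[λ|data] = 2·41/10 = 41/5.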